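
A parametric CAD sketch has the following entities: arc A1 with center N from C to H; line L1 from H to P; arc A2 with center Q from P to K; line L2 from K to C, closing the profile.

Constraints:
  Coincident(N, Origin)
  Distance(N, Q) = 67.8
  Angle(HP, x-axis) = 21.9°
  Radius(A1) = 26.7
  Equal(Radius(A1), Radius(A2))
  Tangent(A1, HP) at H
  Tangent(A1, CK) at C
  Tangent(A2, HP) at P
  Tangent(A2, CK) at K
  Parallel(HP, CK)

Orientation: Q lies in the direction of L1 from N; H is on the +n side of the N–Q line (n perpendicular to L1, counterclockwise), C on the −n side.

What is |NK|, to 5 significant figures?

72.868

The slot axis is L1's direction at 21.9°, so u = (cos 21.9°, sin 21.9°) = (0.92784, 0.37299) and n = (−sin 21.9°, cos 21.9°) = (-0.37299, 0.92784). N is at the origin and Q lies 67.8 along u from N, so Q = 67.8·u = (62.907, 25.289). Tangency of A1 to both parallel lines with radius 26.7 puts H and C at N ± 26.7·n: H = (-9.9588, 24.773), C = (9.9588, -24.773). Equal radii place P and K the same way about Q: P = Q + 26.7·n = (52.949, 50.062), K = Q − 26.7·n = (72.866, 0.51534). Then |NK| = |K − N| = 72.868.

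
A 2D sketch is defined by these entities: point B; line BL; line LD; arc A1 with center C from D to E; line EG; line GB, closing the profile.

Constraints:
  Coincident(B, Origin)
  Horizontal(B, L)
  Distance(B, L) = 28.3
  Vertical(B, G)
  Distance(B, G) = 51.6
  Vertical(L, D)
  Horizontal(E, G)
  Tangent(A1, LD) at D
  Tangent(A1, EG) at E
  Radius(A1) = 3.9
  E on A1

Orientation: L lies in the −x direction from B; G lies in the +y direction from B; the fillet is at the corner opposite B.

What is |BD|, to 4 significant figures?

55.46

B is at the origin; B and L share the same y with |BL| = 28.3 and L on the −x side, so L = (-28.30, 0.000). BG is vertical with |BG| = 51.6 and G on the +y side, so G = (0.000, 51.60). The virtual corner opposite B is at (-28.30, 51.60). Since A1 is tangent to LD there, CD ⟂ LD and A1 meets EG tangentially, so CE is at right angles to EG, with radius 3.9, so the center C sits 3.9 in from both sides at C = (-24.40, 47.70). That places the tangent points at D = (-28.30, 47.70) on LD and E = (-24.40, 51.60) on EG. Then |BD| = |D − B| = 55.46.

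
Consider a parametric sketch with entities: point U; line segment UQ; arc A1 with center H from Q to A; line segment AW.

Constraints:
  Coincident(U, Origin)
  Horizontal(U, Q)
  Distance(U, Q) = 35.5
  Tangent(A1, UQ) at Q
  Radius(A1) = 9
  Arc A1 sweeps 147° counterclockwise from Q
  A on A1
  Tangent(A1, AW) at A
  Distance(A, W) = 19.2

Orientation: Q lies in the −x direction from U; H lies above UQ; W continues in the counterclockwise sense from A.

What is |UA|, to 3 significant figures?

34.8

U is at the origin; UQ is horizontal with |UQ| = 35.5 and Q on the −x side, so Q = (-35.5, 0.00). The tangent condition forces HQ to be normal to UQ, so H = Q + (0, 9) = (-35.5, 9.00). On A1, Q sits at bearing -90° from H; a 147° counterclockwise sweep puts A at bearing 57°, so A = H + 9.0·(cos 57°, sin 57°) = (-30.6, 16.5). Then |UA| = |A − U| = 34.8.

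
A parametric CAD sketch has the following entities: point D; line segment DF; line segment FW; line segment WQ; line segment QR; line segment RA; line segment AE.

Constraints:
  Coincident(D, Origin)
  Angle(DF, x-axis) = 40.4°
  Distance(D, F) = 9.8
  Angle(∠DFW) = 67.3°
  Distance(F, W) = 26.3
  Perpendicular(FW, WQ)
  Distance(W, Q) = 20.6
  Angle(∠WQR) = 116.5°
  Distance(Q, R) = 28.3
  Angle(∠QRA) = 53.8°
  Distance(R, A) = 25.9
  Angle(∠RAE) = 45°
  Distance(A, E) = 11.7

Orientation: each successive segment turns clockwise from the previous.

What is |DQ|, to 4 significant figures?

25.31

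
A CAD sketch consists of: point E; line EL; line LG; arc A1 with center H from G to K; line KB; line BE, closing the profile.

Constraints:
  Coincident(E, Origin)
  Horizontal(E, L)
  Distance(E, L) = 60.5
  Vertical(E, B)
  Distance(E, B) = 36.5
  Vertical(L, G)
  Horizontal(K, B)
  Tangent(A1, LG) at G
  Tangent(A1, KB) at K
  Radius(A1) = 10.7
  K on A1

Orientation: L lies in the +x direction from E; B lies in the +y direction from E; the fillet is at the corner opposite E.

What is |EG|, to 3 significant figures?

65.8

E is at the origin; E and L share the same y with |EL| = 60.5 and L on the +x side, so L = (60.5, 0.00). E and B share the same x with |EB| = 36.5 and B on the +y side, so B = (0.00, 36.5). The virtual corner opposite E is at (60.5, 36.5). Tangency of A1 to LG means the radius HG is perpendicular to LG and A1 meets KB tangentially, so HK is at right angles to KB, with radius 10.7, so the center H sits 10.7 in from both sides at H = (49.8, 25.8). That places the tangent points at G = (60.5, 25.8) on LG and K = (49.8, 36.5) on KB. Then |EG| = |G − E| = 65.8.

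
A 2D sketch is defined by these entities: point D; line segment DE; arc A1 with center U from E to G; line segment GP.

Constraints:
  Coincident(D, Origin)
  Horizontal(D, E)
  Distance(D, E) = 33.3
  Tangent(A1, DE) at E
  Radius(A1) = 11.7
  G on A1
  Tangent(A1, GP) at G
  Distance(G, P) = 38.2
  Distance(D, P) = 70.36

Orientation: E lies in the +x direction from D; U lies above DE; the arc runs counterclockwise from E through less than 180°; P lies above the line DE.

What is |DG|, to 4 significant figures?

45.69

Checks: |UG| = 11.70 ✓; ∠(UG, GP) = 90.00° ✓; |GP| = 38.20 ✓; |DP| = 70.36 ✓.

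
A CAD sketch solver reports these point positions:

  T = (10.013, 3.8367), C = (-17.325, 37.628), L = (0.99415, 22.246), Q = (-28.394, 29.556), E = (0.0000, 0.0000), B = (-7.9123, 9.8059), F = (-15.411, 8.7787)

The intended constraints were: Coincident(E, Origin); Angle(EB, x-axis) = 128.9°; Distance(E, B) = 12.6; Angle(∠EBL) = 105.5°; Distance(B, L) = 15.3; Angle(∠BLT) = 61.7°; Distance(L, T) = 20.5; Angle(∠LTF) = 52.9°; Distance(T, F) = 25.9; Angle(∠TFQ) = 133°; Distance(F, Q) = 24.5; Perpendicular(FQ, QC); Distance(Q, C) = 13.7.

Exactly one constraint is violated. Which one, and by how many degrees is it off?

Perpendicular(FQ, QC) — off by 4.10°.

E = (0.00, 0.00) ✓; EB at 128.9° ✓; |EB| = 12.60 ✓; ∠EBL = 105.5° ✓; |BL| = 15.30 ✓; ∠BLT = 61.70° ✓; |LT| = 20.50 ✓; ∠LTF = 52.90° ✓; |TF| = 25.90 ✓; ∠TFQ = 133.0° ✓; |FQ| = 24.50 ✓; ∠(FQ, QC) = 85.90° ✗; |QC| = 13.70 ✓.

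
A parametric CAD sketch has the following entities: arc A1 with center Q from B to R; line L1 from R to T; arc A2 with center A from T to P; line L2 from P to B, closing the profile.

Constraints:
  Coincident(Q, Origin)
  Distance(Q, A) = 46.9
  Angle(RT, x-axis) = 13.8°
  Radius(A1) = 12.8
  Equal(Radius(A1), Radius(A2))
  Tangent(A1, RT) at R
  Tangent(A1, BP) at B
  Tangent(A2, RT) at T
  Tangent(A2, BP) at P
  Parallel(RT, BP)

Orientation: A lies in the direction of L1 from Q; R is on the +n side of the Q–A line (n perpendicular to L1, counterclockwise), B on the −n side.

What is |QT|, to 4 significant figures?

48.62

Tangency of A1 to both parallel lines with radius 12.8 puts R and B at Q ± 12.8·n: R = (-3.053, 12.43), B = (3.053, -12.43). Equal radii place T and P the same way about A: T = A + 12.8·n = (42.49, 23.62), P = A − 12.8·n = (48.60, -1.243). Then |QT| = |T − Q| = 48.62.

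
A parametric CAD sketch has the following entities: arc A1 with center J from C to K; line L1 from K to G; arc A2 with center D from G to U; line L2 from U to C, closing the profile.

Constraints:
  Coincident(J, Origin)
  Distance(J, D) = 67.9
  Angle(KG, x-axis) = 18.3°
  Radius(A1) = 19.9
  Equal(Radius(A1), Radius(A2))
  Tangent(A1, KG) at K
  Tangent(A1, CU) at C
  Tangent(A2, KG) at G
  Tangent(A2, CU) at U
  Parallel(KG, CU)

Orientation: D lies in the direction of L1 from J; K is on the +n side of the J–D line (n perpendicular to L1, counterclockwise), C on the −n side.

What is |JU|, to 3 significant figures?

70.8

The slot axis is L1's direction at 18.3°, so u = (cos 18.3°, sin 18.3°) = (0.949, 0.314) and n = (−sin 18.3°, cos 18.3°) = (-0.314, 0.949). J is at the origin and D lies 67.9 along u from J, so D = 67.9·u = (64.5, 21.3). Tangency of A1 to both parallel lines with radius 19.9 puts K and C at J ± 19.9·n: K = (-6.25, 18.9), C = (6.25, -18.9). Equal radii place G and U the same way about D: G = D + 19.9·n = (58.2, 40.2), U = D − 19.9·n = (70.7, 2.43). Then |JU| = |U − J| = 70.8.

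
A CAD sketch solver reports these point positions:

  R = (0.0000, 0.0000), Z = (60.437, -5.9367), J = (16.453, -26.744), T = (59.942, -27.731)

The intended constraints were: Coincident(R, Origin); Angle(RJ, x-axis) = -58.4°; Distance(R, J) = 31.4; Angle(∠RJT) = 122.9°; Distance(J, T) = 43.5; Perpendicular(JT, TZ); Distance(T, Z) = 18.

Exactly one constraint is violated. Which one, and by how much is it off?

Distance(T, Z) = 18 — off by 3.80.

R = (0.00, 0.00) ✓; RJ at -58.40° ✓; |RJ| = 31.40 ✓; ∠RJT = 122.9° ✓; |JT| = 43.50 ✓; ∠(JT, TZ) = 90.00° ✓; |TZ| = 21.80 ✗.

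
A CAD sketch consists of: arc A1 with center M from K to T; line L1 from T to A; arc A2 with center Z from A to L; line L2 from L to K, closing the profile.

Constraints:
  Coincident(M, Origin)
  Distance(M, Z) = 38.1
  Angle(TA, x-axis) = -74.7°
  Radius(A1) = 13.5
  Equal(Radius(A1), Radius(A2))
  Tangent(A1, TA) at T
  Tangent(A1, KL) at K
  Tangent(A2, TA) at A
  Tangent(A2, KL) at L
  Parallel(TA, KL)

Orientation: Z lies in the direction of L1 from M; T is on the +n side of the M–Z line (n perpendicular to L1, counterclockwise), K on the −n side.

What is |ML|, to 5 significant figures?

40.421

Tangency of A1 to both parallel lines with radius 13.5 puts T and K at M ± 13.5·n: T = (13.022, 3.5623), K = (-13.022, -3.5623). Equal radii place A and L the same way about Z: A = Z + 13.5·n = (23.075, -33.187), L = Z − 13.5·n = (-2.9680, -40.312). Then |ML| = |L − M| = 40.421.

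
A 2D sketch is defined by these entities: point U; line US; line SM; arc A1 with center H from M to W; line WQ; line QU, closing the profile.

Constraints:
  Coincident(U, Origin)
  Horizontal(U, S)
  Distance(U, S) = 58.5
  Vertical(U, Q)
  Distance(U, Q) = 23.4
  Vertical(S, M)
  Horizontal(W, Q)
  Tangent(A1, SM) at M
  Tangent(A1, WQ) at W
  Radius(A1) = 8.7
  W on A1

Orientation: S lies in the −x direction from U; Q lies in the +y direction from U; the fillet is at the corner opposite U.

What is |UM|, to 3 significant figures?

60.3

U is at the origin; US is horizontal with |US| = 58.5 and S on the −x side, so S = (-58.5, 0.00). UQ is vertical with |UQ| = 23.4 and Q on the +y side, so Q = (0.00, 23.4). The virtual corner opposite U is at (-58.5, 23.4). The tangent condition forces HM to be normal to SM and since A1 is tangent to WQ there, HW ⟂ WQ, with radius 8.7, so the center H sits 8.7 in from both sides at H = (-49.8, 14.7). That places the tangent points at M = (-58.5, 14.7) on SM and W = (-49.8, 23.4) on WQ. Then |UM| = |M − U| = 60.3.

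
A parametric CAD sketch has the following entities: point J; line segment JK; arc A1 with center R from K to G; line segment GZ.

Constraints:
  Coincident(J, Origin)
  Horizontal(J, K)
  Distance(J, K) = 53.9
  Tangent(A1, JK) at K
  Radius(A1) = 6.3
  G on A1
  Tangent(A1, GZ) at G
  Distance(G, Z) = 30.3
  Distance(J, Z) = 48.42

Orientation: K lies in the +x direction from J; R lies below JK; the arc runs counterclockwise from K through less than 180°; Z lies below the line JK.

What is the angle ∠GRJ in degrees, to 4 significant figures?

15.89°

J is at the origin; J and K share the same y with |JK| = 53.9 and K on the +x side, so K = (53.90, 0.000). Tangency of A1 to JK means the radius RK is perpendicular to JK, so R = K + (0, -6.3) = (53.90, -6.300). Since RG ⟂ GZ (tangency), |RZ| = √(6.3² + 30.3²) = 30.95 regardless of where G sits on A1. So Z lies on both circle(J, 48.42) and circle(R, 30.95); the below-JK intersection is Z = (36.46, -31.86). G is the foot of the tangent from Z: G = (48.08, -3.883).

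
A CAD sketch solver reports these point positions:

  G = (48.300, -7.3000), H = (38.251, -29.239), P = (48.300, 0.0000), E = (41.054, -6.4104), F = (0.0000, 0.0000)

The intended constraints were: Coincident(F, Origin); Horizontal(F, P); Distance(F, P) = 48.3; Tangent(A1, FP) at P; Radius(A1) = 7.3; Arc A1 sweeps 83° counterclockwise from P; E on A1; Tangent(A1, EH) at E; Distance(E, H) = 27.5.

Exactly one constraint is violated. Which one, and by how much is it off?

Distance(E, H) = 27.5 — off by 4.50.

F = (0.00, 0.00) ✓; F.y = 0.00, P.y = 0.00 ✓; |FP| = 48.30 ✓; ∠(GP, PF) = 90.00° ✓; |GP| = 7.300 ✓; bearing(G→E) − bearing(G→P) = 83.00° ✓; |GE| = 7.300 ✓; ∠(GE, EH) = 90.00° ✓; |EH| = 23.00 ✗.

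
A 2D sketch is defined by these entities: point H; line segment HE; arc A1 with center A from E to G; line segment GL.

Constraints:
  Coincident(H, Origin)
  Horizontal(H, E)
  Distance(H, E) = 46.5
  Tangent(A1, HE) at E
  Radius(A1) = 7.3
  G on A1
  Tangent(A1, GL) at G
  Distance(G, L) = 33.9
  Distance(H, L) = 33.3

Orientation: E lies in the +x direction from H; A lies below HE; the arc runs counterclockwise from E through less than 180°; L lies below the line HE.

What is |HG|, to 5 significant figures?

41.129

Checks: |AG| = 7.300 ✓; ∠(AG, GL) = 90.00° ✓; |GL| = 33.90 ✓; |HL| = 33.30 ✓.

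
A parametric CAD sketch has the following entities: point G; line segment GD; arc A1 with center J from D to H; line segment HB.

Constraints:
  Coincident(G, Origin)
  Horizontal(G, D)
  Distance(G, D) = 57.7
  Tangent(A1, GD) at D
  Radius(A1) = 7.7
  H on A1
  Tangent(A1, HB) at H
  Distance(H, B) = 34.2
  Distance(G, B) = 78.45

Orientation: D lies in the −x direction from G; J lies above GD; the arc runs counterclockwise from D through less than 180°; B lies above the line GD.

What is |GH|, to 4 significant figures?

52.08

Checks: G.y = 0.00, D.y = 0.00 ✓; |JH| = 7.700 ✓; ∠(JH, HB) = 90.00° ✓; |HB| = 34.20 ✓; |GB| = 78.45 ✓.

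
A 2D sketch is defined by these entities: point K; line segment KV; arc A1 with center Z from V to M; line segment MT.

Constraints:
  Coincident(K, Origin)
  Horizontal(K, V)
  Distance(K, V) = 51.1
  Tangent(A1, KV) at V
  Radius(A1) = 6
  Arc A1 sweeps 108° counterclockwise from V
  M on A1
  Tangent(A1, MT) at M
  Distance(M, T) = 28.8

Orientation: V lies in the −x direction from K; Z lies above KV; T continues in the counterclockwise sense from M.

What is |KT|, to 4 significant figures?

64.73

K is at the origin; KV is horizontal with |KV| = 51.1 and V on the −x side, so V = (-51.10, 0.000). A1 meets KV tangentially, so ZV is at right angles to KV, so Z = V + (0, 6) = (-51.10, 6.000). On A1, V sits at bearing -90° from Z; a 108° counterclockwise sweep puts M at bearing 18°, so M = Z + 6.0·(cos 18°, sin 18°) = (-45.39, 7.854). A1 meets MT tangentially, so ZM is at right angles to MT, so MT runs along (−sin 18°, cos 18°); with |MT| = 28.8, T = (-54.29, 35.24). Then |KT| = |T − K| = 64.73.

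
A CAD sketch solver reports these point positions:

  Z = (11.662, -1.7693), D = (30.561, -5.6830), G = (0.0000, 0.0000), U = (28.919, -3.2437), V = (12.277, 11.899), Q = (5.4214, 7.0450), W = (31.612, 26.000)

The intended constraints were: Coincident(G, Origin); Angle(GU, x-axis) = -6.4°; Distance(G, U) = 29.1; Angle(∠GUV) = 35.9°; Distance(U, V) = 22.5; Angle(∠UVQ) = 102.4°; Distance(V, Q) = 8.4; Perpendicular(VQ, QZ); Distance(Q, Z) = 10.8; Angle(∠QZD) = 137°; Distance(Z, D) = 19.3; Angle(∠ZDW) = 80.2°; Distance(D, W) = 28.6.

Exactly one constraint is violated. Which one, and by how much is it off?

Distance(D, W) = 28.6 — off by 3.10.

G = (0.00, 0.00) ✓; GU at -6.400° ✓; |GU| = 29.10 ✓; ∠GUV = 35.90° ✓; |UV| = 22.50 ✓; ∠UVQ = 102.4° ✓; |VQ| = 8.400 ✓; ∠(VQ, QZ) = 90.00° ✓; |QZ| = 10.80 ✓; ∠QZD = 137.0° ✓; |ZD| = 19.30 ✓; ∠ZDW = 80.20° ✓; |DW| = 31.70 ✗.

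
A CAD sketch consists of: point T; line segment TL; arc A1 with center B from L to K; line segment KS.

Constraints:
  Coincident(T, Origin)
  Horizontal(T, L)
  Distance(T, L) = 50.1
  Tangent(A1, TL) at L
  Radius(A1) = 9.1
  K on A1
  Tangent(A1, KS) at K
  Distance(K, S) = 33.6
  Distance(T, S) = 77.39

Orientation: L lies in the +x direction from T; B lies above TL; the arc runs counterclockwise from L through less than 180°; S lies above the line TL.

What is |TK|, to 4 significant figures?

59.41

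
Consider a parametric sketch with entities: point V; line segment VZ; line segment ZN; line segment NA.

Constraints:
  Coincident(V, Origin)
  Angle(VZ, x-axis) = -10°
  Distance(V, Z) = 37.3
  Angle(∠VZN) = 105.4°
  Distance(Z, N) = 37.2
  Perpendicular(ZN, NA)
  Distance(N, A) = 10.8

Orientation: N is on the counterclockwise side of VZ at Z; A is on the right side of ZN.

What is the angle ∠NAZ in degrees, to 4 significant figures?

73.81°

∠VZN = 105.4°, so ZN runs at -10.0° + (180° − 105.4°) = 64.60° from the x-axis; with |ZN| = 37.2, N = Z + 37.2·(cos 64.60°, sin 64.60°) = (52.69, 27.13). The perpendicularity gives NA at right angles to ZN; with |NA| = 10.8 on the right of ZN, A = N + 10.8·(0.9033, -0.4289) = (62.45, 22.49). Then cos ∠NAZ = AN·AZ / (|AN||AZ|), giving 73.81°.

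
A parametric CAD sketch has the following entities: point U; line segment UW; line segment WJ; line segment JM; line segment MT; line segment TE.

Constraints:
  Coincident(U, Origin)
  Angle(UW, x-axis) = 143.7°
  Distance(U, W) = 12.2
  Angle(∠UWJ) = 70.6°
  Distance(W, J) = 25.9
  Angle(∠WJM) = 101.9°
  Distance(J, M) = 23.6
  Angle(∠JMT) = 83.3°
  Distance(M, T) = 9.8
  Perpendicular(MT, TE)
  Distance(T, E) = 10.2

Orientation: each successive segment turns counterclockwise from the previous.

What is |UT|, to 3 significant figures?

21.0

U is at the origin; UW runs at 143.7° with length 12.2, so W = (-9.83, 7.22). ∠UWJ = 70.6° gives WJ at -107° from the x-axis; with |WJ| = 25.9, J = (-17.4, -17.6). ∠WJM = 101.9° gives JM at -28.8° from the x-axis; with |JM| = 23.6, M = (3.32, -28.9). ∠JMT = 83.3° gives MT at 67.9° from the x-axis; with |MT| = 9.8, T = (7.01, -19.8). Then |UT| = |T − U| = 21.0.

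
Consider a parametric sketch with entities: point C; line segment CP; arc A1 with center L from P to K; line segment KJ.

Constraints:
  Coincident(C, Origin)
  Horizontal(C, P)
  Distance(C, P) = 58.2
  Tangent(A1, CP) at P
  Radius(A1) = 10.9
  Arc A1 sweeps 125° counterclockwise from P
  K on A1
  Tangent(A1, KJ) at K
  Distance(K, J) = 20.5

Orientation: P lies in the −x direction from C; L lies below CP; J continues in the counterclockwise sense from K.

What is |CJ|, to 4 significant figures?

64.95

C is at the origin; C and P share the same y with |CP| = 58.2 and P on the −x side, so P = (-58.20, 0.000). The tangent condition forces LP to be normal to CP, so L = P + (0, -10.9) = (-58.20, -10.90). On A1, P sits at bearing 90° from L; a 125° counterclockwise sweep puts K at bearing 215°, so K = L + 10.9·(cos 215°, sin 215°) = (-67.13, -17.15). Since A1 is tangent to KJ there, LK ⟂ KJ, so KJ runs along (−sin 215°, cos 215°); with |KJ| = 20.5, J = (-55.37, -33.94). Then |CJ| = |J − C| = 64.95.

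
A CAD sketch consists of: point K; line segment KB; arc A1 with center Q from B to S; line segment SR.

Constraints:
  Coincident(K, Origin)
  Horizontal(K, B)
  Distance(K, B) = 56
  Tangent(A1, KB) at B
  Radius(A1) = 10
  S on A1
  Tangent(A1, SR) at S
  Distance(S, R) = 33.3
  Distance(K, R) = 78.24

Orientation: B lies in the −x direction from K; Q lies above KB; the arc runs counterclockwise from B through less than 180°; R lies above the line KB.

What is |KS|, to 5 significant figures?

49.877

Checks: |QB| = 10.00 ✓; |QS| = 10.00 ✓; ∠(QS, SR) = 90.00° ✓; |SR| = 33.30 ✓; |KR| = 78.24 ✓.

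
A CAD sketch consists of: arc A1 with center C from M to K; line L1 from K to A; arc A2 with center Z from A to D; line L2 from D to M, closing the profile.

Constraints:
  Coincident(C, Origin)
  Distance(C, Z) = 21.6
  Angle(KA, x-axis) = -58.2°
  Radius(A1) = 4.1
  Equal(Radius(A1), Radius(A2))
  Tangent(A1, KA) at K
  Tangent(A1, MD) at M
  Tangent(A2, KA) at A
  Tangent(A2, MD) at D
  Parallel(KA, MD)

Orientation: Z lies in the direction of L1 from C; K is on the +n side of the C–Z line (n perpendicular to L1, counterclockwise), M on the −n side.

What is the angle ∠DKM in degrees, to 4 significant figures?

69.21°

Tangency of A1 to both parallel lines with radius 4.1 puts K and M at C ± 4.1·n: K = (3.485, 2.161), M = (-3.485, -2.161). Equal radii place A and D the same way about Z: A = Z + 4.1·n = (14.87, -16.20), D = Z − 4.1·n = (7.898, -20.52). Then cos ∠DKM = KD·KM / (|KD||KM|), giving 69.21°.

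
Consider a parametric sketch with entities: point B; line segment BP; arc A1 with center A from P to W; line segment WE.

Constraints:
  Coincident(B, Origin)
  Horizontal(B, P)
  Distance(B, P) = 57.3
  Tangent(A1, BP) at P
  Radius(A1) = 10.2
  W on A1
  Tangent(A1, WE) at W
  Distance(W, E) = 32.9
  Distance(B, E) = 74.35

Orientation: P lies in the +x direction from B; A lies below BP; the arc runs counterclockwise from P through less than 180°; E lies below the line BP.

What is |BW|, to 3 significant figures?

49.7

Checks: |AW| = 10.20 ✓; ∠(AW, WE) = 90.00° ✓; |WE| = 32.90 ✓; |BE| = 74.35 ✓.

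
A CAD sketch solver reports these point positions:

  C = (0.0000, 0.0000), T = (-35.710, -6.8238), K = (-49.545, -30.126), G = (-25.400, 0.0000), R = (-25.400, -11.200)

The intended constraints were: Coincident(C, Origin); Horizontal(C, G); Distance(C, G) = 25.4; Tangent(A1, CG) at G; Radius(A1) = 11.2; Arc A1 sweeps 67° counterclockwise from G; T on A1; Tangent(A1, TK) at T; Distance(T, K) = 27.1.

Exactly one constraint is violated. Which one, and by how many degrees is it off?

Tangent(A1, TK) at T — off by 7.70°.

C = (0.00, 0.00) ✓; C.y = 0.00, G.y = 0.00 ✓; |CG| = 25.40 ✓; ∠(RG, GC) = 90.00° ✓; |RG| = 11.20 ✓; bearing(R→T) − bearing(R→G) = 67.00° ✓; |RT| = 11.20 ✓; ∠(RT, TK) = 97.70° ✗; |TK| = 27.10 ✓.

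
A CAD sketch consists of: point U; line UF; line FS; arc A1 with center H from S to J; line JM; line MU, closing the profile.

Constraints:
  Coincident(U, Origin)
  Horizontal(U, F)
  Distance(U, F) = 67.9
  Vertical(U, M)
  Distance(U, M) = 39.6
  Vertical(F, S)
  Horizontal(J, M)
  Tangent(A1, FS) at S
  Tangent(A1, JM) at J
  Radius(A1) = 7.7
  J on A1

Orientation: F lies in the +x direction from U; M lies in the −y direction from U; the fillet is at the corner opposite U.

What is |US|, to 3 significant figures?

75.0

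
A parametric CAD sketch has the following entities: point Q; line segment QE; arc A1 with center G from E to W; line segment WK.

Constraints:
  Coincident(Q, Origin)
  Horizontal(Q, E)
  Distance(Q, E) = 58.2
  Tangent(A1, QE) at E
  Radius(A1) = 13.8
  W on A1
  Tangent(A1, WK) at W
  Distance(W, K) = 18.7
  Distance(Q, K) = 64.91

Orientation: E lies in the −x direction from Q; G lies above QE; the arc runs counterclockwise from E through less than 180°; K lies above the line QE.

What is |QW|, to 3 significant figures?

49.7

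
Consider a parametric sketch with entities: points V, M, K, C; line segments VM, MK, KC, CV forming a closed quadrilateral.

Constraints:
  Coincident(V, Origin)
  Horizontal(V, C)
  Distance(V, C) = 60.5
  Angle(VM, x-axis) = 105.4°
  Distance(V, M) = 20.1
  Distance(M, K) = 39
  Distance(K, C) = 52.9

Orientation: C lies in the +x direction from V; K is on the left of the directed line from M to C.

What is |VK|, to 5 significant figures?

49.170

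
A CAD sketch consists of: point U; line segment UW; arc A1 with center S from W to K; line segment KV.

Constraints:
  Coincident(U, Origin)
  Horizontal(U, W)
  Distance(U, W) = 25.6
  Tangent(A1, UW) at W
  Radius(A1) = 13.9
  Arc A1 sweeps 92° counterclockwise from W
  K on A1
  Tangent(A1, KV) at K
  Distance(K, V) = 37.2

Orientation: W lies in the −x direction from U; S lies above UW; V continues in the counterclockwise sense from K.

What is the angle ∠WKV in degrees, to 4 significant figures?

134.0°

U is at the origin; U and W share the same y with |UW| = 25.6 and W on the −x side, so W = (-25.60, 0.000). Since A1 is tangent to UW there, SW ⟂ UW, so S = W + (0, 13.9) = (-25.60, 13.90). On A1, W sits at bearing -90° from S; a 92° counterclockwise sweep puts K at bearing 2°, so K = S + 13.9·(cos 2°, sin 2°) = (-11.71, 14.39). Tangency of A1 to KV means the radius SK is perpendicular to KV, so KV runs along (−sin 2°, cos 2°); with |KV| = 37.2, V = (-13.01, 51.56). Then cos ∠WKV = KW·KV / (|KW||KV|), giving 134.0°.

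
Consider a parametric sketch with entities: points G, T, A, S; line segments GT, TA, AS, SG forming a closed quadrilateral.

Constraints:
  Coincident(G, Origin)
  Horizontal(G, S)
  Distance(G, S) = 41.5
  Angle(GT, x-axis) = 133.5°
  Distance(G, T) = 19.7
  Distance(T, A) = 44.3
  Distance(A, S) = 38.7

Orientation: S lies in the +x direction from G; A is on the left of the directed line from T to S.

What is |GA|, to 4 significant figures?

43.48

Checks: GT at 133.5° ✓; |TA| = 44.30 ✓; |AS| = 38.70 ✓.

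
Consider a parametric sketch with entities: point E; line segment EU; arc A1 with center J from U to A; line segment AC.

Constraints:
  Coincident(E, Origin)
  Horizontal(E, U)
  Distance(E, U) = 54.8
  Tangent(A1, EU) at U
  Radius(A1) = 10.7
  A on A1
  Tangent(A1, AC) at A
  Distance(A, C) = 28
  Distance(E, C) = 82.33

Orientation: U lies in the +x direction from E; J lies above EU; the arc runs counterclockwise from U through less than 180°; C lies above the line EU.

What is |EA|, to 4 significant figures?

64.92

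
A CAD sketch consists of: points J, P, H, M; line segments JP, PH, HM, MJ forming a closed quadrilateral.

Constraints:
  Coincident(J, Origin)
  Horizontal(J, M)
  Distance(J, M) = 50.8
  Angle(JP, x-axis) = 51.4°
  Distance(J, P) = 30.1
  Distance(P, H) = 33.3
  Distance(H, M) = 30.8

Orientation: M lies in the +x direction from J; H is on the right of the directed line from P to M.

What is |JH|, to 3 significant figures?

23.6

Checks: J.y = 0.00, M.y = 0.00 ✓; |PH| = 33.30 ✓; |HM| = 30.80 ✓.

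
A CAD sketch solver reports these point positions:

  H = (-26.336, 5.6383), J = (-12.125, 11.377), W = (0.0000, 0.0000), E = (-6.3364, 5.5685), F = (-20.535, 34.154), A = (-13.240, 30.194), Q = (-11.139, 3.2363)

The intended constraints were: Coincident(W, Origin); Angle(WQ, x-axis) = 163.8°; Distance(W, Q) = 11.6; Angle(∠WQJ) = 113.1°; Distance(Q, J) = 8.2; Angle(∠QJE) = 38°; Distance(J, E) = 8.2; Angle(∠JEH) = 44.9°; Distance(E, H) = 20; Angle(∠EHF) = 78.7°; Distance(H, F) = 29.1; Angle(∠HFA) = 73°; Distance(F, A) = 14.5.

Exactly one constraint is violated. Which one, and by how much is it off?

Distance(F, A) = 14.5 — off by 6.20.

W = (0.00, 0.00) ✓; WQ at 163.8° ✓; |WQ| = 11.60 ✓; ∠WQJ = 113.1° ✓; |QJ| = 8.200 ✓; ∠QJE = 38.00° ✓; |JE| = 8.200 ✓; ∠JEH = 44.90° ✓; |EH| = 20.00 ✓; ∠EHF = 78.70° ✓; |HF| = 29.10 ✓; ∠HFA = 73.00° ✓; |FA| = 8.301 ✗.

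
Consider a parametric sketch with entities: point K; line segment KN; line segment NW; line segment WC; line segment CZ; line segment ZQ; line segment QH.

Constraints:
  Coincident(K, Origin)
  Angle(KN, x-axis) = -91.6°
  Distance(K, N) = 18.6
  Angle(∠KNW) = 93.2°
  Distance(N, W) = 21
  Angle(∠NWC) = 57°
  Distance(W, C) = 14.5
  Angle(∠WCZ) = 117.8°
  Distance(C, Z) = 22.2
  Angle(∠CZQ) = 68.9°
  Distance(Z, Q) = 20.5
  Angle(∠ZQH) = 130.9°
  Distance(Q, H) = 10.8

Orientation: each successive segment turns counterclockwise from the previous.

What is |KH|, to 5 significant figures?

31.708

∠CZQ = 68.9° gives ZQ at -68.500° from the x-axis; with |ZQ| = 20.5, Q = (-1.1312, -26.800). ∠ZQH = 130.9° gives QH at -19.400° from the x-axis; with |QH| = 10.8, H = (9.0556, -30.387). Then |KH| = |H − K| = 31.708.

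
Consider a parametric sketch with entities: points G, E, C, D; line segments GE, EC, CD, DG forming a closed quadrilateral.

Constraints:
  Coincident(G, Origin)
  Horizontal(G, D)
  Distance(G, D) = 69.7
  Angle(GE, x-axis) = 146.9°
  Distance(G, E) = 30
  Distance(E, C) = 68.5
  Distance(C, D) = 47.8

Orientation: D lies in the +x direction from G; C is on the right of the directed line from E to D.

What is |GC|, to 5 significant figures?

38.660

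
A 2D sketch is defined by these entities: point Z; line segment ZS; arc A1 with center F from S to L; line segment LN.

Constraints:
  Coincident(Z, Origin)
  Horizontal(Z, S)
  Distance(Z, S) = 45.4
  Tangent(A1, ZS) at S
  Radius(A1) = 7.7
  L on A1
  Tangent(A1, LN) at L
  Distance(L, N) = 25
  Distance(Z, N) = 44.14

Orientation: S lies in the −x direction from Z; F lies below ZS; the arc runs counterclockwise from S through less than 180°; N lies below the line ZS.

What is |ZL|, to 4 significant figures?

52.34

Checks: |FL| = 7.700 ✓; ∠(FL, LN) = 90.00° ✓; |LN| = 25.00 ✓; |ZN| = 44.14 ✓.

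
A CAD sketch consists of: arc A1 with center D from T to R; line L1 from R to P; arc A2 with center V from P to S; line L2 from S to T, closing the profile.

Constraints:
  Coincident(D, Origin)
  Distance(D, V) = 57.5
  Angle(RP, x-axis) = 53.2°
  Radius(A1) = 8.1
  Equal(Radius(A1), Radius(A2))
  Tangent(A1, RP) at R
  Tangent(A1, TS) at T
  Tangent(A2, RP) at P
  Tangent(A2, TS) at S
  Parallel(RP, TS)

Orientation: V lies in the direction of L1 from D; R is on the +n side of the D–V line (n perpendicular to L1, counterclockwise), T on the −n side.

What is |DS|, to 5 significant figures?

58.068

The slot axis is L1's direction at 53.2°, so u = (cos 53.2°, sin 53.2°) = (0.59902, 0.80073) and n = (−sin 53.2°, cos 53.2°) = (-0.80073, 0.59902). D is at the origin and V lies 57.5 along u from D, so V = 57.5·u = (34.444, 46.042). Tangency of A1 to both parallel lines with radius 8.1 puts R and T at D ± 8.1·n: R = (-6.4859, 4.8521), T = (6.4859, -4.8521). Equal radii place P and S the same way about V: P = V + 8.1·n = (27.958, 50.894), S = V − 8.1·n = (40.930, 41.190). Then |DS| = |S − D| = 58.068.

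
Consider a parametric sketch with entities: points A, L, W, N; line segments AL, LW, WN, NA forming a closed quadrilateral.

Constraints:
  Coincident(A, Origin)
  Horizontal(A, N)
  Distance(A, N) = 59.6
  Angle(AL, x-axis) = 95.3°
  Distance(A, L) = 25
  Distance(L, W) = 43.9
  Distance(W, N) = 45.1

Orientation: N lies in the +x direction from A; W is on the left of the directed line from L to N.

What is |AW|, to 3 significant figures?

55.8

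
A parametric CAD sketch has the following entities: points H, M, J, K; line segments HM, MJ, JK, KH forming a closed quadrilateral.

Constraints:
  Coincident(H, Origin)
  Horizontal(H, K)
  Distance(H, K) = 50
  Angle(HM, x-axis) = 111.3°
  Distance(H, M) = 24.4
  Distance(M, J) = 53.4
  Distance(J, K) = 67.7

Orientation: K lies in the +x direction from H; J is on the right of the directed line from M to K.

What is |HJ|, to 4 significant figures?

32.35

H is at the origin; H and K share the same y with |HK| = 50.0 and K in +x, so K = (50.0, 0). HM runs at 111.3° with |HM| = 24.4, so M = (-8.863, 22.73). J is determined by |MJ| = 53.4 and |JK| = 67.7 together: it lies at the intersection of circle(M, 53.4) and circle(K, 67.7). With |MK| = 63.10, the foot of the radical line on MK is 17.83 from M and the perpendicular offset is √(53.4² − 17.83²) = 50.34. Taking the right-of-MK solution: J = (-10.37, -30.65).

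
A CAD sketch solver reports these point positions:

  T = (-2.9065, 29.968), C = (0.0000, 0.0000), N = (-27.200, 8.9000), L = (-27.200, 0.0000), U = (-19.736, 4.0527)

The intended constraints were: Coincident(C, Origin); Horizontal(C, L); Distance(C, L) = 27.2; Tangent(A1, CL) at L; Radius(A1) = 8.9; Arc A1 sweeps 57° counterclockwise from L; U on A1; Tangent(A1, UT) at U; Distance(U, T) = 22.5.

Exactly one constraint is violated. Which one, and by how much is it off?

Distance(U, T) = 22.5 — off by 8.40.

C = (0.00, 0.00) ✓; C.y = 0.00, L.y = 0.00 ✓; |CL| = 27.20 ✓; ∠(NL, LC) = 90.00° ✓; |NL| = 8.900 ✓; bearing(N→U) − bearing(N→L) = 57.00° ✓; |NU| = 8.900 ✓; ∠(NU, UT) = 90.00° ✓; |UT| = 30.90 ✗.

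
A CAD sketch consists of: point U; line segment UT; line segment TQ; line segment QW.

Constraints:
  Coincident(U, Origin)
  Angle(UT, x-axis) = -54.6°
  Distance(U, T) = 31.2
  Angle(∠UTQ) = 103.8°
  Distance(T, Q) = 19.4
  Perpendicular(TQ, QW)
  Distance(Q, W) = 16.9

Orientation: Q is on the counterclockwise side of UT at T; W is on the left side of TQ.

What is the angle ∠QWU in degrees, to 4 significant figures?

116.5°

U is at the origin; UT runs at -54.6° with length 31.2, so T = 31.2·(cos -54.6°, sin -54.6°) = (18.07, -25.43). ∠UTQ = 103.8°, so TQ runs at -54.6° + (180° − 103.8°) = 21.60° from the x-axis; with |TQ| = 19.4, Q = T + 19.4·(cos 21.60°, sin 21.60°) = (36.11, -18.29). TQ ⟂ QW; with |QW| = 16.9 on the left of TQ, W = Q + 16.9·(-0.3681, 0.9298) = (29.89, -2.577). Then cos ∠QWU = WQ·WU / (|WQ||WU|), giving 116.5°.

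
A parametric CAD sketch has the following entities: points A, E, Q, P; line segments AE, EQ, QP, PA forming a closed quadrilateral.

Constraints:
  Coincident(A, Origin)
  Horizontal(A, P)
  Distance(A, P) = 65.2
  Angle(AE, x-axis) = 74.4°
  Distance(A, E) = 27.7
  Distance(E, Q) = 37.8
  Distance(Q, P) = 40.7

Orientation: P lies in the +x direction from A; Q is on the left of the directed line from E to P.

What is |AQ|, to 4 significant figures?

56.45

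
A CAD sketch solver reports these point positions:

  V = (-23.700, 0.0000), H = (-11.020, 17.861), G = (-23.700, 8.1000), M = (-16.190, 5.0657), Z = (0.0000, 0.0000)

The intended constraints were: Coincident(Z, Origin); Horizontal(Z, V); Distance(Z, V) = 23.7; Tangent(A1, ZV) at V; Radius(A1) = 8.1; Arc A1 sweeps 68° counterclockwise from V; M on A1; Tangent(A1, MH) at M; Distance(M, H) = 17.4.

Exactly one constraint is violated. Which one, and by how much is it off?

Distance(M, H) = 17.4 — off by 3.60.

Z = (0.00, 0.00) ✓; Z.y = 0.00, V.y = 0.00 ✓; |ZV| = 23.70 ✓; ∠(GV, VZ) = 90.00° ✓; |GV| = 8.100 ✓; bearing(G→M) − bearing(G→V) = 68.00° ✓; |GM| = 8.100 ✓; ∠(GM, MH) = 90.00° ✓; |MH| = 13.80 ✗.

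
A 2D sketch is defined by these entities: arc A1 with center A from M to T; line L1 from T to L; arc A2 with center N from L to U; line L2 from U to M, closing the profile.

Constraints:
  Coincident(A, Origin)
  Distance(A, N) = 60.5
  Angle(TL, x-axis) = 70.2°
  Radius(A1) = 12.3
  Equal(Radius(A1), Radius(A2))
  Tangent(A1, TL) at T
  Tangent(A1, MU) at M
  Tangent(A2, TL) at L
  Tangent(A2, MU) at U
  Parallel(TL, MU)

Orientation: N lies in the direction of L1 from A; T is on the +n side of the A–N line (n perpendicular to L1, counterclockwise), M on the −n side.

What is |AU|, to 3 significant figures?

61.7

Tangency of A1 to both parallel lines with radius 12.3 puts T and M at A ± 12.3·n: T = (-11.6, 4.17), M = (11.6, -4.17). Equal radii place L and U the same way about N: L = N + 12.3·n = (8.92, 61.1), U = N − 12.3·n = (32.1, 52.8). Then |AU| = |U − A| = 61.7.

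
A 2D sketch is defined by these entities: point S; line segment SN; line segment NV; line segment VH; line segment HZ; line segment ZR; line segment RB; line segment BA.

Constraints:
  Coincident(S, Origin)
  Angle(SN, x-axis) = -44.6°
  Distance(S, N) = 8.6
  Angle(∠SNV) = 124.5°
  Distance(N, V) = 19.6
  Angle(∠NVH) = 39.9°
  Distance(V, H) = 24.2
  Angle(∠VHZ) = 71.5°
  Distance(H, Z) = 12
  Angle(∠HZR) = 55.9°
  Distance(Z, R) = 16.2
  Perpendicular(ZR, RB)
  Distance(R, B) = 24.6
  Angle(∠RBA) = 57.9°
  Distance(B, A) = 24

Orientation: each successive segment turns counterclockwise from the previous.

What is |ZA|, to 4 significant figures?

12.55

ZR ⟂ RB, so RB runs at 113.6°; with |RB| = 24.6, B = (7.014, 26.63). ∠RBA = 57.9° gives BA at -124.3° from the x-axis; with |BA| = 24.0, A = (-6.511, 6.803). Then |ZA| = |A − Z| = 12.55.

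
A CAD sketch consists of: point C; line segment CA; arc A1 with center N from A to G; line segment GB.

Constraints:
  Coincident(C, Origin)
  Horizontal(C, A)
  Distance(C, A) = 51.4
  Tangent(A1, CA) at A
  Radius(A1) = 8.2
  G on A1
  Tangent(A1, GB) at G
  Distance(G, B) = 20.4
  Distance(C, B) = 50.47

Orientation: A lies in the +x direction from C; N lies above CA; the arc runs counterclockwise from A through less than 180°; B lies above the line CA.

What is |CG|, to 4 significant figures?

58.71

Checks: |NG| = 8.200 ✓; ∠(NG, GB) = 90.00° ✓; |GB| = 20.40 ✓; |CB| = 50.47 ✓.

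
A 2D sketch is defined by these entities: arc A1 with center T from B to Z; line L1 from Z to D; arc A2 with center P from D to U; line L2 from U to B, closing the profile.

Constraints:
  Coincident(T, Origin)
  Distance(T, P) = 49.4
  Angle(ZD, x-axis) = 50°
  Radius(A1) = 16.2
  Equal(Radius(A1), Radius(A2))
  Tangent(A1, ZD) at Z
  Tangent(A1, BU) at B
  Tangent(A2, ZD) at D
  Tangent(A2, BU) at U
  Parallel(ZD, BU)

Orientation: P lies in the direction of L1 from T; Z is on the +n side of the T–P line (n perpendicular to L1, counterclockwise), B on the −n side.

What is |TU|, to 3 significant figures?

52.0

The slot axis is L1's direction at 50.0°, so u = (cos 50.0°, sin 50.0°) = (0.643, 0.766) and n = (−sin 50.0°, cos 50.0°) = (-0.766, 0.643). T is at the origin and P lies 49.4 along u from T, so P = 49.4·u = (31.8, 37.8). Tangency of A1 to both parallel lines with radius 16.2 puts Z and B at T ± 16.2·n: Z = (-12.4, 10.4), B = (12.4, -10.4). Equal radii place D and U the same way about P: D = P + 16.2·n = (19.3, 48.3), U = P − 16.2·n = (44.2, 27.4). Then |TU| = |U − T| = 52.0.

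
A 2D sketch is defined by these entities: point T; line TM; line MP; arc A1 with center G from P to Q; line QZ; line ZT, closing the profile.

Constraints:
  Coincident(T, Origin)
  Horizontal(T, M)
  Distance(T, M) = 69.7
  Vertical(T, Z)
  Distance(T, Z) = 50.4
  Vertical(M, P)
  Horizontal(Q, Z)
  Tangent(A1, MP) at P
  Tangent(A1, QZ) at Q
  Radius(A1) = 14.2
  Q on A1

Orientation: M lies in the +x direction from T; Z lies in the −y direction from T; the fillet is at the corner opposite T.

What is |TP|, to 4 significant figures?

78.54

T is at the origin; TM is horizontal with |TM| = 69.7 and M on the +x side, so M = (69.70, 0.000). TZ is vertical with |TZ| = 50.4 and Z on the −y side, so Z = (0.000, -50.40). The virtual corner opposite T is at (69.70, -50.40). The tangent condition forces GP to be normal to MP and since A1 is tangent to QZ there, GQ ⟂ QZ, with radius 14.2, so the center G sits 14.2 in from both sides at G = (55.50, -36.20). That places the tangent points at P = (69.70, -36.20) on MP and Q = (55.50, -50.40) on QZ. Then |TP| = |P − T| = 78.54.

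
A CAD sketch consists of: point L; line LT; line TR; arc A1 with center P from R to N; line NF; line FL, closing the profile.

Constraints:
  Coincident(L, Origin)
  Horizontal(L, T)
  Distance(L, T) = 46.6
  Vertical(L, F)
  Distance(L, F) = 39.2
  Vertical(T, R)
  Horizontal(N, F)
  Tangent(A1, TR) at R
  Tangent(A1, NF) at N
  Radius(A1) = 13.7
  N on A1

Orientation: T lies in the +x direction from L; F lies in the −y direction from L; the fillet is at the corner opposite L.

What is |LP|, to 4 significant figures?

41.63

L is at the origin; L and T share the same y with |LT| = 46.6 and T on the +x side, so T = (46.60, 0.000). LF is vertical with |LF| = 39.2 and F on the −y side, so F = (0.000, -39.20). The virtual corner opposite L is at (46.60, -39.20). The tangent condition forces PR to be normal to TR and tangency of A1 to NF means the radius PN is perpendicular to NF, with radius 13.7, so the center P sits 13.7 in from both sides at P = (32.90, -25.50). Then |LP| = |P − L| = 41.63.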